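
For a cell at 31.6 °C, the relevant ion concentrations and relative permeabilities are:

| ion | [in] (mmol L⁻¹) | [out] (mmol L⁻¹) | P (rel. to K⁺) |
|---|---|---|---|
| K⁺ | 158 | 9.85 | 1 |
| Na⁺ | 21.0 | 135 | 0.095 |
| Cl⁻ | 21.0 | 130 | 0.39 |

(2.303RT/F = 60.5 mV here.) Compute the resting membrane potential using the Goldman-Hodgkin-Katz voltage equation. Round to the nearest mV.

Vm = 60.5 · log₁₀[(Σ P·[cation]ₒ + Σ P·[anion]ᵢ) / (Σ P·[cation]ᵢ + Σ P·[anion]ₒ)]
Numerator = 1×9.85 + 0.095×135 + 0.39×21.0 = 30.86
Denominator = 1×158 + 0.095×21.0 + 0.39×130 = 210.7
Vm = 60.5 · log₁₀(0.14649) = 60.5 × (-0.8342) = -50.47 mV

-50 mV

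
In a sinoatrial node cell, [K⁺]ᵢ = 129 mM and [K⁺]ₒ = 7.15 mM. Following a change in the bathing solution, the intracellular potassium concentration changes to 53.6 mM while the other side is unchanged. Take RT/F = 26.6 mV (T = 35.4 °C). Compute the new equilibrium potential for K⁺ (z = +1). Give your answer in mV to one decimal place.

-53.6 mV

After the shift: [K⁺]_out = 7.15, [K⁺]_in = 53.6 mM.
E_new = (26.6/1)·ln(7.15/53.6) = 26.60 · (-2.0144) = -53.58 mV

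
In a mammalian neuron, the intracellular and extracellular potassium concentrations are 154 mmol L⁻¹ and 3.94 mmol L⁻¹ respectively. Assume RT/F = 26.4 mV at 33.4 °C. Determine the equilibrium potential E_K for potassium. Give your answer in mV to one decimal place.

E = (26.4/z) · ln([K⁺]_out/[K⁺]_in) with z = +1.
= (26.4/1) · ln(3.94/154) = 26.40 · ln(0.02558)
= 26.40 · (-3.6658) = -96.78 mV

-96.8 mV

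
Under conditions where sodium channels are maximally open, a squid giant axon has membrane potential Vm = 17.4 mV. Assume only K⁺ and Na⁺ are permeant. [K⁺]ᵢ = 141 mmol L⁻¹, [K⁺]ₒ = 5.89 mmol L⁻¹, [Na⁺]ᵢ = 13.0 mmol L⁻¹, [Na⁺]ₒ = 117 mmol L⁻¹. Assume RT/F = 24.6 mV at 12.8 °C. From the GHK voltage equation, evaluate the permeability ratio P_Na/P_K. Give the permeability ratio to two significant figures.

Let α = P_Na/P_K. GHK: Vm = 24.6·ln[(Kₒ + α·Naₒ)/(Kᵢ + α·Naᵢ)].
e^(Vm/24.6) = e^(17.4/24.6) = 2.0285
So 2.0285·(Kᵢ + α·Naᵢ) = Kₒ + α·Naₒ → α = (2.0285·141.0 − 5.89) / (117.0 − 2.0285·13.0)
α = (286 − 5.89) / (117.0 − 26.37) = 280.1/90.63 = 3.091

3.1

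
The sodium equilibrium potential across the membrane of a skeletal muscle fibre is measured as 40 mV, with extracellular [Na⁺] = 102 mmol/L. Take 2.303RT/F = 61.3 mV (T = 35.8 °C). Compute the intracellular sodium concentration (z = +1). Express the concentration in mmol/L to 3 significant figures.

Nernst: E = (61.3/1) · log₁₀([out]/[in]), so log₁₀([out]/[in]) = 40.0 × 1 / 61.3 = 0.6525.
[out]/[in] = 10^(0.6525) = 4.493.
[in] = 102 / 4.493 = 22.7 mmol/L.

22.7 mmol/L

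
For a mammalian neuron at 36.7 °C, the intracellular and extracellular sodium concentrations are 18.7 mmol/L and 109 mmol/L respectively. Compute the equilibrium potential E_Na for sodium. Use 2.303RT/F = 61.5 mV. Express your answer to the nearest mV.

E = (61.5/z) · log₁₀([Na⁺]_out/[Na⁺]_in) with z = +1.
= (61.5/1) · log₁₀(109/18.7) = 61.50 · log₁₀(5.829)
= 61.50 · (0.7656) = 47.08 mV

47 mV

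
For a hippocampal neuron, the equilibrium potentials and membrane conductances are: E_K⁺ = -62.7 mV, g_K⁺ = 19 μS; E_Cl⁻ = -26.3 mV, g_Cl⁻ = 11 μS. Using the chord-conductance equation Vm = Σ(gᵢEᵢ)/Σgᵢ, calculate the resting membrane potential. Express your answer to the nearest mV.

-49 mV

Σ gᵢEᵢ = 19·(-62.7) + 11·(-26.3) = -1480.60
Σ gᵢ = 19 + 11 = 30
Vm = -1480.60 / 30 = -49.35 mV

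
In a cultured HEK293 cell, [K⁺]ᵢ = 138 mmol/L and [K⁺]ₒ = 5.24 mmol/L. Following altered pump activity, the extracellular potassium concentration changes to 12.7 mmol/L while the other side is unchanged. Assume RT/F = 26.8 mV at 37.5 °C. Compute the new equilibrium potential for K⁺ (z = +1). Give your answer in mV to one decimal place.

After the shift: [K⁺]_out = 12.7, [K⁺]_in = 138 mmol/L.
E_new = (26.8/1)·ln(12.7/138) = 26.80 · (-2.3857) = -63.94 mV

-63.9 mV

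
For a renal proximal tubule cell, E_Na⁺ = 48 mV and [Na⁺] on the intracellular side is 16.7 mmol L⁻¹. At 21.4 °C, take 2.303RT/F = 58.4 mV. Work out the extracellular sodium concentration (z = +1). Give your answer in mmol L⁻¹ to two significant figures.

110 mmol L⁻¹

Nernst: E = (58.4/1) · log₁₀([out]/[in]), so log₁₀([out]/[in]) = 48.0 × 1 / 58.4 = 0.8219.
[out]/[in] = 10^(0.8219) = 6.636.
[out] = 6.636 × 16.7 = 110.8 mmol L⁻¹.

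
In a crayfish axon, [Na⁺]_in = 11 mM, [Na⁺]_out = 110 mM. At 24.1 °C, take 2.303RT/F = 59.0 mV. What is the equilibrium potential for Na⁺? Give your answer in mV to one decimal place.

59.0 mV

E = (59.0/z) · log₁₀([Na⁺]_out/[Na⁺]_in) with z = +1.
= (59.0/1) · log₁₀(110/11) = 59.00 · log₁₀(10)
= 59.00 · (1.0000) = 59.00 mV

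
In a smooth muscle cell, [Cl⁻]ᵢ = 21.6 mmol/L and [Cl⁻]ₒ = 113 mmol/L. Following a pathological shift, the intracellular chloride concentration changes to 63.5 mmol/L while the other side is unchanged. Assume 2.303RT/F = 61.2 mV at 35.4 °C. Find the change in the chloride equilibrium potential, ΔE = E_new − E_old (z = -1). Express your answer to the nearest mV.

29 mV

E_old = (61.2/-1)·log₁₀(113/21.6) = -43.98 mV
E_new = (61.2/-1)·log₁₀(113/63.5) = -15.32 mV
ΔE = -15.32 − (-43.98) = 28.66 mV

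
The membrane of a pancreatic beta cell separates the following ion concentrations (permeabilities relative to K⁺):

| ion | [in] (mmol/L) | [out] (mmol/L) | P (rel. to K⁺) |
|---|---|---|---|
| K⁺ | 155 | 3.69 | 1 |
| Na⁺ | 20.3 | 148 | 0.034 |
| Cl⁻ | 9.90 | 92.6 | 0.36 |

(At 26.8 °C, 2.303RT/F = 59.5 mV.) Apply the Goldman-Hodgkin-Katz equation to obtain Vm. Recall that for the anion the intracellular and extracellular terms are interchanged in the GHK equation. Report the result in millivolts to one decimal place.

-70.6 mV

Vm = 59.5 · log₁₀[(Σ P·[cation]ₒ + Σ P·[anion]ᵢ) / (Σ P·[cation]ᵢ + Σ P·[anion]ₒ)]
Numerator = 1×3.69 + 0.034×148 + 0.36×9.90 = 12.29
Denominator = 1×155 + 0.034×20.3 + 0.36×92.6 = 189
Vm = 59.5 · log₁₀(0.064996) = 59.5 × (-1.1871) = -70.63 mV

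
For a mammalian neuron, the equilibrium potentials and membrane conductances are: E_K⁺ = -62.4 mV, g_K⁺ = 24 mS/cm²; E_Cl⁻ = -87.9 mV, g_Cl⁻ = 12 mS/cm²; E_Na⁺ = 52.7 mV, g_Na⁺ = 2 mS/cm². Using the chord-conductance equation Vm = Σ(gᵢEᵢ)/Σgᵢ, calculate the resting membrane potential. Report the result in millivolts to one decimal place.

-64.4 mV

Σ gᵢEᵢ = 24·(-62.4) + 12·(-87.9) + 2·(52.7) = -2447.00
Σ gᵢ = 24 + 12 + 2 = 38
Vm = -2447.00 / 38 = -64.39 mV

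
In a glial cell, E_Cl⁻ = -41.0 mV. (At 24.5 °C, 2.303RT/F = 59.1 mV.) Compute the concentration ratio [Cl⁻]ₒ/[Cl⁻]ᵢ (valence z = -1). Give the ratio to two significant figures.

log₁₀([out]/[in]) = E·z/(59.1) = -41.0 × -1 / 59.1 = 0.6937
[out]/[in] = 10^(0.6937) = 4.94

4.9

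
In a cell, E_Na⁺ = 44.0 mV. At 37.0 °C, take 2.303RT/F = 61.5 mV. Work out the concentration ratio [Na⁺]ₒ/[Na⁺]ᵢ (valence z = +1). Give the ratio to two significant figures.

5.2

log₁₀([out]/[in]) = E·z/(61.5) = 44.0 × 1 / 61.5 = 0.7154
[out]/[in] = 10^(0.7154) = 5.193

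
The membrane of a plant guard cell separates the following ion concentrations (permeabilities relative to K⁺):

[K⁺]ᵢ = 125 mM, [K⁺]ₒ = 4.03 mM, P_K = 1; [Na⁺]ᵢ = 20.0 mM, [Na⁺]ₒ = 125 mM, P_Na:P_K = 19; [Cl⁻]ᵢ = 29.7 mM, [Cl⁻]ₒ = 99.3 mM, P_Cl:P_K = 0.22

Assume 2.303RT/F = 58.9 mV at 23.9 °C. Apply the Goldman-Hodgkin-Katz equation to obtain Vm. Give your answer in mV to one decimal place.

38.6 mV

Vm = 58.9 · log₁₀[(Σ P·[cation]ₒ + Σ P·[anion]ᵢ) / (Σ P·[cation]ᵢ + Σ P·[anion]ₒ)]
Numerator = 1×4.03 + 19×125 + 0.22×29.7 = 2386
Denominator = 1×125 + 19×20.0 + 0.22×99.3 = 526.8
Vm = 58.9 · log₁₀(4.528) = 58.9 × (0.6559) = 38.63 mV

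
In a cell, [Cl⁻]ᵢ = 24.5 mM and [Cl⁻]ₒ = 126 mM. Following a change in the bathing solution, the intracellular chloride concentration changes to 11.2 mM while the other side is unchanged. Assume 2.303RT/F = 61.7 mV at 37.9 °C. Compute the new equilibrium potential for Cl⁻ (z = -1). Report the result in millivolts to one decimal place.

-64.9 mV

After the shift: [Cl⁻]_out = 126, [Cl⁻]_in = 11.2 mM.
E_new = (61.7/-1)·log₁₀(126/11.2) = -61.70 · (1.0512) = -64.86 mV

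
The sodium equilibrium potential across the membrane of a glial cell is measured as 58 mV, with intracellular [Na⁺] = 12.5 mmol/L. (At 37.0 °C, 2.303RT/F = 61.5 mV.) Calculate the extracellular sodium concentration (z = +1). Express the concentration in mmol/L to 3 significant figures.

Nernst: E = (61.5/1) · log₁₀([out]/[in]), so log₁₀([out]/[in]) = 58.0 × 1 / 61.5 = 0.9431.
[out]/[in] = 10^(0.9431) = 8.772.
[out] = 8.772 × 12.5 = 109.6 mmol/L.

110 mmol/L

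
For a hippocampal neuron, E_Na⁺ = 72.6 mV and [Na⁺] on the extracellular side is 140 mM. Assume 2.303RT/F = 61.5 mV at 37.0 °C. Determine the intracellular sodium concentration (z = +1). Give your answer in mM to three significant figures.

9.24 mM

Nernst: E = (61.5/1) · log₁₀([out]/[in]), so log₁₀([out]/[in]) = 72.6 × 1 / 61.5 = 1.1805.
[out]/[in] = 10^(1.1805) = 15.15.
[in] = 140 / 15.15 = 9.239 mM.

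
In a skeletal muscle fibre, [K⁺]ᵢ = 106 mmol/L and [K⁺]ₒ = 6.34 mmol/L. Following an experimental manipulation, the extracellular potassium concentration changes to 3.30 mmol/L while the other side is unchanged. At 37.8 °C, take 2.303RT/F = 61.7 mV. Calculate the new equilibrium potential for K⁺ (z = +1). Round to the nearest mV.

-93 mV

After the shift: [K⁺]_out = 3.30, [K⁺]_in = 106 mmol/L.
E_new = (61.7/1)·log₁₀(3.30/106) = 61.70 · (-1.5068) = -92.97 mV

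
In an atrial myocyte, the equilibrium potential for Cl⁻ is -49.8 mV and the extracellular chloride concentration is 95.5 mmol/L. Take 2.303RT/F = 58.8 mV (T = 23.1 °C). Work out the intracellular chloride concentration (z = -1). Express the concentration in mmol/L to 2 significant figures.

14 mmol/L

Nernst: E = (58.8/-1) · log₁₀([out]/[in]), so log₁₀([out]/[in]) = -49.8 × -1 / 58.8 = 0.8469.
[out]/[in] = 10^(0.8469) = 7.03.
[in] = 95.5 / 7.03 = 13.59 mmol/L.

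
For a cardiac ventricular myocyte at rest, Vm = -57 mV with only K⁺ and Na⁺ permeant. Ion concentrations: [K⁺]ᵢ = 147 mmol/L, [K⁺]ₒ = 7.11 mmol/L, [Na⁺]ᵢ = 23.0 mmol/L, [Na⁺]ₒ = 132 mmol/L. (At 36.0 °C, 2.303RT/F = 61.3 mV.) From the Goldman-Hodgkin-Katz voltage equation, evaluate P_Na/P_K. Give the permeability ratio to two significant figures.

Let α = P_Na/P_K. GHK: Vm = 61.3·log₁₀[(Kₒ + α·Naₒ)/(Kᵢ + α·Naᵢ)].
10^(Vm/61.3) = 10^(-57.0/61.3) = 0.11753
So 0.11753·(Kᵢ + α·Naᵢ) = Kₒ + α·Naₒ → α = (0.11753·147.0 − 7.11) / (132.0 − 0.11753·23.0)
α = (17.28 − 7.11) / (132.0 − 2.703) = 10.17/129.3 = 0.07863

0.079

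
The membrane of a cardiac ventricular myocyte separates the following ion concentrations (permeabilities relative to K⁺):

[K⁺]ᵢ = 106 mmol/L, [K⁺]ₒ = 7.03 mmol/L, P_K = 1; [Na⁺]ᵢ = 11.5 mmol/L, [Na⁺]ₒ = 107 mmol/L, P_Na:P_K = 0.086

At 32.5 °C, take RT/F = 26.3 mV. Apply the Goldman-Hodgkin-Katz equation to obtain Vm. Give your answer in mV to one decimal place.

Vm = 26.3 · ln[(Σ P·[cation]ₒ + Σ P·[anion]ᵢ) / (Σ P·[cation]ᵢ + Σ P·[anion]ₒ)]
Numerator = 1×7.03 + 0.086×107 = 16.23
Denominator = 1×106 + 0.086×11.5 = 107
Vm = 26.3 · ln(0.15172) = 26.3 × (-1.8857) = -49.59 mV

-49.6 mV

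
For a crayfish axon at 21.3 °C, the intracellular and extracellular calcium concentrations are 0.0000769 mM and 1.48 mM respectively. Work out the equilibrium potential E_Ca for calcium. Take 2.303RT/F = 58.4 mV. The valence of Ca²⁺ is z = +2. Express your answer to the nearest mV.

E = (58.4/z) · log₁₀([Ca²⁺]_out/[Ca²⁺]_in) with z = +2.
= (58.4/2) · log₁₀(1.48/0.0000769) = 29.20 · log₁₀(1.925e+04)
= 29.20 · (4.2843) = 125.10 mV

125 mV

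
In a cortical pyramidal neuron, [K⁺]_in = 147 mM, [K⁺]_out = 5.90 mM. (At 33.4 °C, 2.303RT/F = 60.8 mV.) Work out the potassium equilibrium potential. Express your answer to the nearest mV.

E = (60.8/z) · log₁₀([K⁺]_out/[K⁺]_in) with z = +1.
= (60.8/1) · log₁₀(5.90/147) = 60.80 · log₁₀(0.04014)
= 60.80 · (-1.3965) = -84.91 mV

-85 mV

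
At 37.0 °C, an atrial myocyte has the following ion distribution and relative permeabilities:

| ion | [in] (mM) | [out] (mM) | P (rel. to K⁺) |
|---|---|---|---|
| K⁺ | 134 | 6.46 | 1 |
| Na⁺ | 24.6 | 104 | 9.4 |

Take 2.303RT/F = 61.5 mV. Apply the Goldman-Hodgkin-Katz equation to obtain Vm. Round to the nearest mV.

Vm = 61.5 · log₁₀[(Σ P·[cation]ₒ + Σ P·[anion]ᵢ) / (Σ P·[cation]ᵢ + Σ P·[anion]ₒ)]
Numerator = 1×6.46 + 9.4×104 = 984.1
Denominator = 1×134 + 9.4×24.6 = 365.2
Vm = 61.5 · log₁₀(2.6943) = 61.5 × (0.4304) = 26.47 mV

26 mV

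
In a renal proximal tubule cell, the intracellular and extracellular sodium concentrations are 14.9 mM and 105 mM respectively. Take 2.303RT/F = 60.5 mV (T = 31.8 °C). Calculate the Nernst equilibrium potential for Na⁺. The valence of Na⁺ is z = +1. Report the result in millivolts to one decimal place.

E = (60.5/z) · log₁₀([Na⁺]_out/[Na⁺]_in) with z = +1.
= (60.5/1) · log₁₀(105/14.9) = 60.50 · log₁₀(7.047)
= 60.50 · (0.8480) = 51.30 mV

51.3 mV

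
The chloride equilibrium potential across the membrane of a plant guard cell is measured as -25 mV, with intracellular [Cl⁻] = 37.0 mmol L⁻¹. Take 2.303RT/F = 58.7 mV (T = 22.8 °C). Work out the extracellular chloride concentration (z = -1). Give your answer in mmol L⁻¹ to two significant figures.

99 mmol L⁻¹

Nernst: E = (58.7/-1) · log₁₀([out]/[in]), so log₁₀([out]/[in]) = -25.0 × -1 / 58.7 = 0.4259.
[out]/[in] = 10^(0.4259) = 2.666.
[out] = 2.666 × 37.0 = 98.65 mmol L⁻¹.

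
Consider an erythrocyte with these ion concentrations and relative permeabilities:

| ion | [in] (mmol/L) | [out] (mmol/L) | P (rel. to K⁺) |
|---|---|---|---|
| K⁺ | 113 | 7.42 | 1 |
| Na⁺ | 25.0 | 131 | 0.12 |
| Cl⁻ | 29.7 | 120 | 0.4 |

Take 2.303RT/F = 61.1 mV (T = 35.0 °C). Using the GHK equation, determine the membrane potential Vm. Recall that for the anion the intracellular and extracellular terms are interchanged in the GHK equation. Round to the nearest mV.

-41 mV

Vm = 61.1 · log₁₀[(Σ P·[cation]ₒ + Σ P·[anion]ᵢ) / (Σ P·[cation]ᵢ + Σ P·[anion]ₒ)]
Numerator = 1×7.42 + 0.12×131 + 0.4×29.7 = 35.02
Denominator = 1×113 + 0.12×25.0 + 0.4×120 = 164
Vm = 61.1 · log₁₀(0.21354) = 61.1 × (-0.6705) = -40.97 mV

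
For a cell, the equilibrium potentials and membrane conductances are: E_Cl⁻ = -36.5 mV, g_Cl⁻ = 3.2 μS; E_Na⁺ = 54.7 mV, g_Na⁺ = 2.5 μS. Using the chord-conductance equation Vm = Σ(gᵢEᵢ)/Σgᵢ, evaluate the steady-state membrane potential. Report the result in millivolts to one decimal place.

Σ gᵢEᵢ = 3.2·(-36.5) + 2.5·(54.7) = 19.95
Σ gᵢ = 3.2 + 2.5 = 5.7
Vm = 19.95 / 5.7 = 3.50 mV

3.5 mV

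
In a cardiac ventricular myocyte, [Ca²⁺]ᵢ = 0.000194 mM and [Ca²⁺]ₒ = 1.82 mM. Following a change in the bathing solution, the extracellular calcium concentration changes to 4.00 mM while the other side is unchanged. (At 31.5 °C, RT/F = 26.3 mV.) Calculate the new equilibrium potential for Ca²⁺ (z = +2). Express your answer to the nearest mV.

After the shift: [Ca²⁺]_out = 4.00, [Ca²⁺]_in = 0.000194 mM.
E_new = (26.3/2)·ln(4.00/0.000194) = 13.15 · (9.9339) = 130.63 mV

131 mV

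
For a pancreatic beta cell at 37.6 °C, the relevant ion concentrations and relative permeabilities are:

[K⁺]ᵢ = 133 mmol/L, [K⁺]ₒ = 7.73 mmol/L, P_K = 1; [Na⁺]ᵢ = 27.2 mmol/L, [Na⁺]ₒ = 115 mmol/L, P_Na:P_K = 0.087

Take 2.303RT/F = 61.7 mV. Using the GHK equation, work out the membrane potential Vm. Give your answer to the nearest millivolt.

Vm = 61.7 · log₁₀[(Σ P·[cation]ₒ + Σ P·[anion]ᵢ) / (Σ P·[cation]ᵢ + Σ P·[anion]ₒ)]
Numerator = 1×7.73 + 0.087×115 = 17.73
Denominator = 1×133 + 0.087×27.2 = 135.4
Vm = 61.7 · log₁₀(0.13101) = 61.7 × (-0.8827) = -54.46 mV

-54 mV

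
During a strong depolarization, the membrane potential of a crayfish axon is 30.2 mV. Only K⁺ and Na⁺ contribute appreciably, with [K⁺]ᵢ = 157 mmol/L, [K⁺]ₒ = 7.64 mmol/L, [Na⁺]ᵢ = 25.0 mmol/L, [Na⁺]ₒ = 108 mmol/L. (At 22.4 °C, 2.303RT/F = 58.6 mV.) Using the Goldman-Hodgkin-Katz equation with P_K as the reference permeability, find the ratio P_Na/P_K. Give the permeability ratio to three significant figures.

Let α = P_Na/P_K. GHK: Vm = 58.6·log₁₀[(Kₒ + α·Naₒ)/(Kᵢ + α·Naᵢ)].
10^(Vm/58.6) = 10^(30.2/58.6) = 3.2761
So 3.2761·(Kᵢ + α·Naᵢ) = Kₒ + α·Naₒ → α = (3.2761·157.0 − 7.64) / (108.0 − 3.2761·25.0)
α = (514.3 − 7.64) / (108.0 − 81.9) = 506.7/26.1 = 19.42

19.4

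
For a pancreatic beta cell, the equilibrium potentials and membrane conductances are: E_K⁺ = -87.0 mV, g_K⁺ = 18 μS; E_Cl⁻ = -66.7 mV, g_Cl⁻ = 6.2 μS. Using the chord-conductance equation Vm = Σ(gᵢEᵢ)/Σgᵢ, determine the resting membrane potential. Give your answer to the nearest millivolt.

-82 mV

Σ gᵢEᵢ = 18·(-87.0) + 6.2·(-66.7) = -1979.54
Σ gᵢ = 18 + 6.2 = 24.2
Vm = -1979.54 / 24.2 = -81.80 mV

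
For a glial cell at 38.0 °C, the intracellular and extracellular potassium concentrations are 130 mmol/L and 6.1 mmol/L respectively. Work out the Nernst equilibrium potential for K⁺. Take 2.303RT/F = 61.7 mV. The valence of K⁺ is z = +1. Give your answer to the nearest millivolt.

-82 mV

E = (61.7/z) · log₁₀([K⁺]_out/[K⁺]_in) with z = +1.
= (61.7/1) · log₁₀(6.1/130) = 61.70 · log₁₀(0.04692)
= 61.70 · (-1.3286) = -81.98 mV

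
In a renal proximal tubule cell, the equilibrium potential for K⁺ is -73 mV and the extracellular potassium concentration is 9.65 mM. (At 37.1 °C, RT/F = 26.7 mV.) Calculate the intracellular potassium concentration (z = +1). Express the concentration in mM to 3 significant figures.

Nernst: E = (26.7/1) · ln([out]/[in]), so ln([out]/[in]) = -73.0 × 1 / 26.7 = -2.7341.
[out]/[in] = e^(-2.7341) = 0.06495.
[in] = 9.65 / 0.06495 = 148.6 mM.

149 mM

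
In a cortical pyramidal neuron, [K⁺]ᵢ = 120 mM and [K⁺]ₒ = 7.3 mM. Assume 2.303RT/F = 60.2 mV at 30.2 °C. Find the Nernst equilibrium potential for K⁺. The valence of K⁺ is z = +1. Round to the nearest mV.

E = (60.2/z) · log₁₀([K⁺]_out/[K⁺]_in) with z = +1.
= (60.2/1) · log₁₀(7.3/120) = 60.20 · log₁₀(0.06083)
= 60.20 · (-1.2159) = -73.19 mV

-73 mV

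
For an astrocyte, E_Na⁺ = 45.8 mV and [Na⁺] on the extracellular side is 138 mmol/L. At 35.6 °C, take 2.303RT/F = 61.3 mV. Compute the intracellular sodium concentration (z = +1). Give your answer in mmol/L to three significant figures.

Nernst: E = (61.3/1) · log₁₀([out]/[in]), so log₁₀([out]/[in]) = 45.8 × 1 / 61.3 = 0.7471.
[out]/[in] = 10^(0.7471) = 5.587.
[in] = 138 / 5.587 = 24.7 mmol/L.

24.7 mmol/L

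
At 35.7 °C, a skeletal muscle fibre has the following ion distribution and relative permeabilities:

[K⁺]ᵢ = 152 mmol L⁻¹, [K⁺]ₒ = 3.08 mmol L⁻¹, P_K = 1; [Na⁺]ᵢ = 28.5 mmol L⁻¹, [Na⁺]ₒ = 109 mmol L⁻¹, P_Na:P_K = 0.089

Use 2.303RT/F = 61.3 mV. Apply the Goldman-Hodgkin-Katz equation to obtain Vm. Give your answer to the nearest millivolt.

-66 mV

Vm = 61.3 · log₁₀[(Σ P·[cation]ₒ + Σ P·[anion]ᵢ) / (Σ P·[cation]ᵢ + Σ P·[anion]ₒ)]
Numerator = 1×3.08 + 0.089×109 = 12.78
Denominator = 1×152 + 0.089×28.5 = 154.5
Vm = 61.3 · log₁₀(0.082705) = 61.3 × (-1.0825) = -66.36 mV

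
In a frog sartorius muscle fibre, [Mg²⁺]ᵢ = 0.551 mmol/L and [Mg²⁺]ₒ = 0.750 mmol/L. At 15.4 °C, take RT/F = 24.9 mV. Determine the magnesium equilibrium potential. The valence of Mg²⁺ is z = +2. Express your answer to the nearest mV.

E = (24.9/z) · ln([Mg²⁺]_out/[Mg²⁺]_in) with z = +2.
= (24.9/2) · ln(0.750/0.551) = 12.45 · ln(1.361)
= 12.45 · (0.3083) = 3.84 mV

4 mV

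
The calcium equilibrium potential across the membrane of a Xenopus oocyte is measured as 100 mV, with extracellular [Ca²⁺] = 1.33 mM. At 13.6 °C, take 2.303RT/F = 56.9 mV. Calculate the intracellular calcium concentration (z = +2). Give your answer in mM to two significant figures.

0.00041 mM

Nernst: E = (56.9/2) · log₁₀([out]/[in]), so log₁₀([out]/[in]) = 100.0 × 2 / 56.9 = 3.5149.
[out]/[in] = 10^(3.5149) = 3273.
[in] = 1.33 / 3273 = 0.0004064 mM.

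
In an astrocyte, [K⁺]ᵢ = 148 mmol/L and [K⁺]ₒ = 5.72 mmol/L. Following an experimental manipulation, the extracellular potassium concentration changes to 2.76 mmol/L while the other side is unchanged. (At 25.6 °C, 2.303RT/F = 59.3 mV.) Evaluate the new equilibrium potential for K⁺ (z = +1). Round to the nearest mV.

After the shift: [K⁺]_out = 2.76, [K⁺]_in = 148 mmol/L.
E_new = (59.3/1)·log₁₀(2.76/148) = 59.30 · (-1.7294) = -102.55 mV

-103 mV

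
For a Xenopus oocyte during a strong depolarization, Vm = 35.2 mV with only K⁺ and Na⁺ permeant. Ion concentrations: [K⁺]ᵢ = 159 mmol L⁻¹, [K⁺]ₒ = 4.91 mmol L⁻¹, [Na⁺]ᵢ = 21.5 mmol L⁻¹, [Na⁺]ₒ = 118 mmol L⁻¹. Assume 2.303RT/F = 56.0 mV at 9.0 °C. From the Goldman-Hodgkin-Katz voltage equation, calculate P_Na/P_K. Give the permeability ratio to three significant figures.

25.2

Let α = P_Na/P_K. GHK: Vm = 56.0·log₁₀[(Kₒ + α·Naₒ)/(Kᵢ + α·Naᵢ)].
10^(Vm/56.0) = 10^(35.2/56.0) = 4.2518
So 4.2518·(Kᵢ + α·Naᵢ) = Kₒ + α·Naₒ → α = (4.2518·159.0 − 4.91) / (118.0 − 4.2518·21.5)
α = (676 − 4.91) / (118.0 − 91.41) = 671.1/26.59 = 25.24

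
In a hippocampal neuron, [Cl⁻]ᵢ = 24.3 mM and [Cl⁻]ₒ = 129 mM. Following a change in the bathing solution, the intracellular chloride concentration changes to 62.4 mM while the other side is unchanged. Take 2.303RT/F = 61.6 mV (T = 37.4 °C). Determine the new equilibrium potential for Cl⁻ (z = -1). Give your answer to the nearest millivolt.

After the shift: [Cl⁻]_out = 129, [Cl⁻]_in = 62.4 mM.
E_new = (61.6/-1)·log₁₀(129/62.4) = -61.60 · (0.3154) = -19.43 mV

-19 mV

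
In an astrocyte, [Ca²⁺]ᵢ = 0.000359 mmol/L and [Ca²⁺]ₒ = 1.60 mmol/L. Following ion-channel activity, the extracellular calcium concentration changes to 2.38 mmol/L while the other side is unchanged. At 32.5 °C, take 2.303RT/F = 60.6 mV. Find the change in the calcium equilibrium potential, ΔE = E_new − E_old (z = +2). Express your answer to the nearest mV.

5 mV

E_old = (60.6/2)·log₁₀(1.60/0.000359) = 110.57 mV
E_new = (60.6/2)·log₁₀(2.38/0.000359) = 115.79 mV
ΔE = 115.79 − (110.57) = 5.23 mV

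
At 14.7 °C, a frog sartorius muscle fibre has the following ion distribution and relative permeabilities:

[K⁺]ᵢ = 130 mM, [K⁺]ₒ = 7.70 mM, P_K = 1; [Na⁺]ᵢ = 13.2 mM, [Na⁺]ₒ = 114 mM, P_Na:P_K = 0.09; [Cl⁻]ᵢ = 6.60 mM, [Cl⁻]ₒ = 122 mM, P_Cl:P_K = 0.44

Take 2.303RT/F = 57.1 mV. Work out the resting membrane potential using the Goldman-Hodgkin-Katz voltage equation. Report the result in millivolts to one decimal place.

Vm = 57.1 · log₁₀[(Σ P·[cation]ₒ + Σ P·[anion]ᵢ) / (Σ P·[cation]ᵢ + Σ P·[anion]ₒ)]
Numerator = 1×7.70 + 0.09×114 + 0.44×6.60 = 20.86
Denominator = 1×130 + 0.09×13.2 + 0.44×122 = 184.9
Vm = 57.1 · log₁₀(0.11286) = 57.1 × (-0.9475) = -54.10 mV

-54.1 mV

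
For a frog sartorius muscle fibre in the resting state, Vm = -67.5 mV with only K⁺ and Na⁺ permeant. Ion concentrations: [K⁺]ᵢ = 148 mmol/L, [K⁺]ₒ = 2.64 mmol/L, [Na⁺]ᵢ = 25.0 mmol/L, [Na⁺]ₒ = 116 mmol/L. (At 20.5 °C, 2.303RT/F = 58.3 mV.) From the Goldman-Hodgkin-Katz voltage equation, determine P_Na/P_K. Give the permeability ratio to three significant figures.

Let α = P_Na/P_K. GHK: Vm = 58.3·log₁₀[(Kₒ + α·Naₒ)/(Kᵢ + α·Naᵢ)].
10^(Vm/58.3) = 10^(-67.5/58.3) = 0.069534
So 0.069534·(Kᵢ + α·Naᵢ) = Kₒ + α·Naₒ → α = (0.069534·148.0 − 2.64) / (116.0 − 0.069534·25.0)
α = (10.29 − 2.64) / (116.0 − 1.738) = 7.651/114.3 = 0.06696

0.0670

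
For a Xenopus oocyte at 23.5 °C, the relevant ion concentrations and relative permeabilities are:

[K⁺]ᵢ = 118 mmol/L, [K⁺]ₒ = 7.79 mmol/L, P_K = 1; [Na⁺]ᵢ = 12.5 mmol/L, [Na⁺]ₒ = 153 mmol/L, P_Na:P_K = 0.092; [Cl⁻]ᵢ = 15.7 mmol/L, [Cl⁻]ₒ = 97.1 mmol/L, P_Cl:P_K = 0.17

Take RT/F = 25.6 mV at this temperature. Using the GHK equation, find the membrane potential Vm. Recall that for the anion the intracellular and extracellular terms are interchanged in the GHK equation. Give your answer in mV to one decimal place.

-43.8 mV

Vm = 25.6 · ln[(Σ P·[cation]ₒ + Σ P·[anion]ᵢ) / (Σ P·[cation]ᵢ + Σ P·[anion]ₒ)]
Numerator = 1×7.79 + 0.092×153 + 0.17×15.7 = 24.54
Denominator = 1×118 + 0.092×12.5 + 0.17×97.1 = 135.7
Vm = 25.6 · ln(0.18086) = 25.6 × (-1.7100) = -43.78 mV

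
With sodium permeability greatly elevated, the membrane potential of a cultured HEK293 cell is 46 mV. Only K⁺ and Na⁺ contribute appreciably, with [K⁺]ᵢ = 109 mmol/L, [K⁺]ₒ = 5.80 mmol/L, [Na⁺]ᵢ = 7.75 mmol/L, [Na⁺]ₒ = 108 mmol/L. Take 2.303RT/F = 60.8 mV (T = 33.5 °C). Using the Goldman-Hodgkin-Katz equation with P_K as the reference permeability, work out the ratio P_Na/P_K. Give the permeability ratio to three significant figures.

9.67

Let α = P_Na/P_K. GHK: Vm = 60.8·log₁₀[(Kₒ + α·Naₒ)/(Kᵢ + α·Naᵢ)].
10^(Vm/60.8) = 10^(46.0/60.8) = 5.7092
So 5.7092·(Kᵢ + α·Naᵢ) = Kₒ + α·Naₒ → α = (5.7092·109.0 − 5.8) / (108.0 − 5.7092·7.75)
α = (622.3 − 5.8) / (108.0 − 44.25) = 616.5/63.75 = 9.67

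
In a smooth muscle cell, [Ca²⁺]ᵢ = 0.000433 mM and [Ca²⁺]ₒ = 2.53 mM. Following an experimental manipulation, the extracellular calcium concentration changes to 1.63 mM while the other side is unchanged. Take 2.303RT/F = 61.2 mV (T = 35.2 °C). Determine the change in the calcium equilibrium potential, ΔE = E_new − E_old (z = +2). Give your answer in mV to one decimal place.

E_old = (61.2/2)·log₁₀(2.53/0.000433) = 115.26 mV
E_new = (61.2/2)·log₁₀(1.63/0.000433) = 109.42 mV
ΔE = 109.42 − (115.26) = -5.84 mV

-5.8 mV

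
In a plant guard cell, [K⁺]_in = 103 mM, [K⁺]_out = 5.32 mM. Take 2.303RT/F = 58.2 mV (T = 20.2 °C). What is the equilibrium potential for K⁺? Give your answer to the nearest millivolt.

-75 mV

E = (58.2/z) · log₁₀([K⁺]_out/[K⁺]_in) with z = +1.
= (58.2/1) · log₁₀(5.32/103) = 58.20 · log₁₀(0.05165)
= 58.20 · (-1.2869) = -74.90 mV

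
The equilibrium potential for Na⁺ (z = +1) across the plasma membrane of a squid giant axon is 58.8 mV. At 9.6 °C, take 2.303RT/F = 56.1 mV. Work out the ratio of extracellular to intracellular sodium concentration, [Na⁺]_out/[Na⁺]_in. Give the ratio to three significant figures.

log₁₀([out]/[in]) = E·z/(56.1) = 58.8 × 1 / 56.1 = 1.0481
[out]/[in] = 10^(1.0481) = 11.17

11.2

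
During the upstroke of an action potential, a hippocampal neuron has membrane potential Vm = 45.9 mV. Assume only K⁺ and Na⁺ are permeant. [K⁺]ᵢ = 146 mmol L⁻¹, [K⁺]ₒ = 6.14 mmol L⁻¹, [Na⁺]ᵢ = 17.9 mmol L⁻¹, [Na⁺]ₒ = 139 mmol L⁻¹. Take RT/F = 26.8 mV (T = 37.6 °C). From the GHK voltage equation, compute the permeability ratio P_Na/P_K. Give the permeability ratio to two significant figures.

Let α = P_Na/P_K. GHK: Vm = 26.8·ln[(Kₒ + α·Naₒ)/(Kᵢ + α·Naᵢ)].
e^(Vm/26.8) = e^(45.9/26.8) = 5.5438
So 5.5438·(Kᵢ + α·Naᵢ) = Kₒ + α·Naₒ → α = (5.5438·146.0 − 6.14) / (139.0 − 5.5438·17.9)
α = (809.4 − 6.14) / (139.0 − 99.23) = 803.3/39.77 = 20.2

20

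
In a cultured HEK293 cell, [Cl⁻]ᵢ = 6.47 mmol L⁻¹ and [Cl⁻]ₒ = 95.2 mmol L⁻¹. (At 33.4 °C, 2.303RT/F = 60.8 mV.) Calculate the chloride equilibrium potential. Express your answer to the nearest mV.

-71 mV

E = (60.8/z) · log₁₀([Cl⁻]_out/[Cl⁻]_in) with z = -1.
For an anion, dividing by z = -1 reverses the sign.
= (60.8/-1) · log₁₀(95.2/6.47) = -60.80 · log₁₀(14.71)
= -60.80 · (1.1677) = -71.00 mV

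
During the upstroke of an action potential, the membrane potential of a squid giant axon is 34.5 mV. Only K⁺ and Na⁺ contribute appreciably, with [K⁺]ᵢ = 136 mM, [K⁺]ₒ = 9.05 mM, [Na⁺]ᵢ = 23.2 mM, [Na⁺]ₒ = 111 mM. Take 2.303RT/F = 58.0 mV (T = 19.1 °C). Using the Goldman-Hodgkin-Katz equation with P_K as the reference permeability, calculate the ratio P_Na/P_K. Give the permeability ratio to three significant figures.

Let α = P_Na/P_K. GHK: Vm = 58.0·log₁₀[(Kₒ + α·Naₒ)/(Kᵢ + α·Naᵢ)].
10^(Vm/58.0) = 10^(34.5/58.0) = 3.9339
So 3.9339·(Kᵢ + α·Naᵢ) = Kₒ + α·Naₒ → α = (3.9339·136.0 − 9.05) / (111.0 − 3.9339·23.2)
α = (535 − 9.05) / (111.0 − 91.27) = 526/19.73 = 26.65

26.7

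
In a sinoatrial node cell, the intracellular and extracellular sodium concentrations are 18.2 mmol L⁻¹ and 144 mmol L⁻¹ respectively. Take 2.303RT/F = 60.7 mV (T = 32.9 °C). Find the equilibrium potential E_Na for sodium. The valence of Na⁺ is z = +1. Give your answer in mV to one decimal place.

E = (60.7/z) · log₁₀([Na⁺]_out/[Na⁺]_in) with z = +1.
= (60.7/1) · log₁₀(144/18.2) = 60.70 · log₁₀(7.912)
= 60.70 · (0.8983) = 54.53 mV

54.5 mV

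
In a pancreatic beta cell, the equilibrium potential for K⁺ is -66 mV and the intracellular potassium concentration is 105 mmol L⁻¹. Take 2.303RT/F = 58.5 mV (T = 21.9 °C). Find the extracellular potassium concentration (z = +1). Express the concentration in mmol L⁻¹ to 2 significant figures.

7.8 mmol L⁻¹

Nernst: E = (58.5/1) · log₁₀([out]/[in]), so log₁₀([out]/[in]) = -66.0 × 1 / 58.5 = -1.1282.
[out]/[in] = 10^(-1.1282) = 0.07444.
[out] = 0.07444 × 105 = 7.816 mmol L⁻¹.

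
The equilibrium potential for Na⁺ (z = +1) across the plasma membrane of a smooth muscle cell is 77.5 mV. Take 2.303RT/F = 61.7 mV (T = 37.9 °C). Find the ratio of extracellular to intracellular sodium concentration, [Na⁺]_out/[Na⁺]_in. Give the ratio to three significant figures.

18.0

log₁₀([out]/[in]) = E·z/(61.7) = 77.5 × 1 / 61.7 = 1.2561
[out]/[in] = 10^(1.2561) = 18.03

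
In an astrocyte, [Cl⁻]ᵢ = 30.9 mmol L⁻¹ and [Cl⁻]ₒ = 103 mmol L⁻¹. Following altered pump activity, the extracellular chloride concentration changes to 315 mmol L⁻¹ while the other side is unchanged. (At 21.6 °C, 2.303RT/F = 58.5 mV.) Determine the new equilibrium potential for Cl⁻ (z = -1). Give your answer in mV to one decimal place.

-59.0 mV

After the shift: [Cl⁻]_out = 315, [Cl⁻]_in = 30.9 mmol L⁻¹.
E_new = (58.5/-1)·log₁₀(315/30.9) = -58.50 · (1.0084) = -58.99 mV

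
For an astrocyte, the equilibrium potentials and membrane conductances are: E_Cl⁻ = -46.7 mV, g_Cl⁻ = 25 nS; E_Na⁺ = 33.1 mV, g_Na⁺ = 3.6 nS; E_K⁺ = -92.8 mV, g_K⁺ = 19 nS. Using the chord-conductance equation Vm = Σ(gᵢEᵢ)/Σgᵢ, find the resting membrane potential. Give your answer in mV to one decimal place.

Σ gᵢEᵢ = 25·(-46.7) + 3.6·(33.1) + 19·(-92.8) = -2811.54
Σ gᵢ = 25 + 3.6 + 19 = 47.6
Vm = -2811.54 / 47.6 = -59.07 mV

-59.1 mV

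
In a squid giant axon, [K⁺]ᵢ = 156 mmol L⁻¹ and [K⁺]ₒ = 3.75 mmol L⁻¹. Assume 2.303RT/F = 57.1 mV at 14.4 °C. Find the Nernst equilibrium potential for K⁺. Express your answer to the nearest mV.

E = (57.1/z) · log₁₀([K⁺]_out/[K⁺]_in) with z = +1.
= (57.1/1) · log₁₀(3.75/156) = 57.10 · log₁₀(0.02404)
= 57.10 · (-1.6191) = -92.45 mV

-92 mV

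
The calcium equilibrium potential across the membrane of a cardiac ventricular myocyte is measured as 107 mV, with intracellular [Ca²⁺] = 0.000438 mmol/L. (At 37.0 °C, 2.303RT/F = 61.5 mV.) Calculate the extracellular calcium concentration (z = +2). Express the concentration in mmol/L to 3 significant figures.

Nernst: E = (61.5/2) · log₁₀([out]/[in]), so log₁₀([out]/[in]) = 107.0 × 2 / 61.5 = 3.4797.
[out]/[in] = 10^(3.4797) = 3018.
[out] = 3018 × 0.000438 = 1.322 mmol/L.

1.32 mmol/L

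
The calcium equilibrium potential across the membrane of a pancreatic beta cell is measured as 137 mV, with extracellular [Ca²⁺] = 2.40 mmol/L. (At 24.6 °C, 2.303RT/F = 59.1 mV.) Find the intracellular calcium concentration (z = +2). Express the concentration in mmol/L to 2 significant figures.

Nernst: E = (59.1/2) · log₁₀([out]/[in]), so log₁₀([out]/[in]) = 137.0 × 2 / 59.1 = 4.6362.
[out]/[in] = 10^(4.6362) = 4.327e+04.
[in] = 2.40 / 4.327e+04 = 5.546e-05 mmol/L.

0.000055 mmol/L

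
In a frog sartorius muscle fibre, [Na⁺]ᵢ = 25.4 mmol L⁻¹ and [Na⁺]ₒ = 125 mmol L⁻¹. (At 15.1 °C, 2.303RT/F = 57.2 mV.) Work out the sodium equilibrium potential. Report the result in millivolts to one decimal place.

39.6 mV

E = (57.2/z) · log₁₀([Na⁺]_out/[Na⁺]_in) with z = +1.
= (57.2/1) · log₁₀(125/25.4) = 57.20 · log₁₀(4.921)
= 57.20 · (0.6921) = 39.59 mV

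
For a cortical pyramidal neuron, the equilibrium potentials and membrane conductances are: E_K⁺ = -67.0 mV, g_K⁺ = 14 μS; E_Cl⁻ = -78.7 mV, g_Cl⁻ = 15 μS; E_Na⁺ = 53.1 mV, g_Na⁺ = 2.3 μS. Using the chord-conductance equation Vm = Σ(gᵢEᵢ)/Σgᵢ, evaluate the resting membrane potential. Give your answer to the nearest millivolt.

-64 mV

Σ gᵢEᵢ = 14·(-67.0) + 15·(-78.7) + 2.3·(53.1) = -1996.37
Σ gᵢ = 14 + 15 + 2.3 = 31.3
Vm = -1996.37 / 31.3 = -63.78 mV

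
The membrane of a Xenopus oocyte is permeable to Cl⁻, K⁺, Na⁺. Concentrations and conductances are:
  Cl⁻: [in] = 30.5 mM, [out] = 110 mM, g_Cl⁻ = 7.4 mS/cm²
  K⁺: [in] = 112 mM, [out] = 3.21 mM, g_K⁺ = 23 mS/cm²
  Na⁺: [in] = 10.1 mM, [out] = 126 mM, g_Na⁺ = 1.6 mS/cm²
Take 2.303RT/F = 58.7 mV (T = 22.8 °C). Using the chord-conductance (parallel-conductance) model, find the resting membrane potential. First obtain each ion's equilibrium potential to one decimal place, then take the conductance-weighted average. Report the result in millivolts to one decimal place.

E_Cl⁻ = (58.7/-1)·log₁₀(110/30.5) = -32.7 mV
E_K⁺ = (58.7/1)·log₁₀(3.21/112) = -90.6 mV
E_Na⁺ = (58.7/1)·log₁₀(126/10.1) = 64.3 mV
Vm = (Σ gᵢEᵢ)/(Σ gᵢ) = (7.4·-32.7 + 23·-90.6 + 1.6·64.3) / (7.4 + 23 + 1.6)
= -2222.90 / 32 = -69.47 mV

-69.5 mV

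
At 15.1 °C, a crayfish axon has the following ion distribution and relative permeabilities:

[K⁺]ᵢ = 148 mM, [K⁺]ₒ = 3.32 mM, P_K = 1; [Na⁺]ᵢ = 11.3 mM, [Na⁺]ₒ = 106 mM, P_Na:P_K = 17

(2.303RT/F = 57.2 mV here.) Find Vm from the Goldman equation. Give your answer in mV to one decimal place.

41.5 mV

Vm = 57.2 · log₁₀[(Σ P·[cation]ₒ + Σ P·[anion]ᵢ) / (Σ P·[cation]ᵢ + Σ P·[anion]ₒ)]
Numerator = 1×3.32 + 17×106 = 1805
Denominator = 1×148 + 17×11.3 = 340.1
Vm = 57.2 · log₁₀(5.3082) = 57.2 × (0.7249) = 41.47 mV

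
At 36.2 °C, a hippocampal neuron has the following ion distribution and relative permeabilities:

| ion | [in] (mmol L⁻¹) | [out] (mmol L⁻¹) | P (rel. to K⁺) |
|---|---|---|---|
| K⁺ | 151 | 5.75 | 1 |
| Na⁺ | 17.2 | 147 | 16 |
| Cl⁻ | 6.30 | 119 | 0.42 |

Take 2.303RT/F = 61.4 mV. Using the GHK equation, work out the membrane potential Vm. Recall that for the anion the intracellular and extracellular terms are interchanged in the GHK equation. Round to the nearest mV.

43 mV

Vm = 61.4 · log₁₀[(Σ P·[cation]ₒ + Σ P·[anion]ᵢ) / (Σ P·[cation]ᵢ + Σ P·[anion]ₒ)]
Numerator = 1×5.75 + 16×147 + 0.42×6.30 = 2360
Denominator = 1×151 + 16×17.2 + 0.42×119 = 476.2
Vm = 61.4 · log₁₀(4.9569) = 61.4 × (0.6952) = 42.69 mV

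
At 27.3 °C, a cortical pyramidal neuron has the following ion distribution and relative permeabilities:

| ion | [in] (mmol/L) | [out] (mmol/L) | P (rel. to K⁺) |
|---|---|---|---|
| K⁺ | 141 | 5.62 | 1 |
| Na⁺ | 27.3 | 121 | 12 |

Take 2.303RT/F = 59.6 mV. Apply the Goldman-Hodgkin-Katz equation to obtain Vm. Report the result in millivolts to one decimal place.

29.4 mV

Vm = 59.6 · log₁₀[(Σ P·[cation]ₒ + Σ P·[anion]ᵢ) / (Σ P·[cation]ᵢ + Σ P·[anion]ₒ)]
Numerator = 1×5.62 + 12×121 = 1458
Denominator = 1×141 + 12×27.3 = 468.6
Vm = 59.6 · log₁₀(3.1106) = 59.6 × (0.4928) = 29.37 mV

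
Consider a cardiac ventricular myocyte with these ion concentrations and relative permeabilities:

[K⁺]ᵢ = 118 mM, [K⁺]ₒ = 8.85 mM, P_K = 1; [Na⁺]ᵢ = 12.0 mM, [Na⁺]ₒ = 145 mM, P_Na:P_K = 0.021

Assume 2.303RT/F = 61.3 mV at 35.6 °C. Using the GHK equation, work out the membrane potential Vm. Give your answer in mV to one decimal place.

Vm = 61.3 · log₁₀[(Σ P·[cation]ₒ + Σ P·[anion]ᵢ) / (Σ P·[cation]ᵢ + Σ P·[anion]ₒ)]
Numerator = 1×8.85 + 0.021×145 = 11.89
Denominator = 1×118 + 0.021×12.0 = 118.3
Vm = 61.3 · log₁₀(0.10059) = 61.3 × (-0.9974) = -61.14 mV

-61.1 mV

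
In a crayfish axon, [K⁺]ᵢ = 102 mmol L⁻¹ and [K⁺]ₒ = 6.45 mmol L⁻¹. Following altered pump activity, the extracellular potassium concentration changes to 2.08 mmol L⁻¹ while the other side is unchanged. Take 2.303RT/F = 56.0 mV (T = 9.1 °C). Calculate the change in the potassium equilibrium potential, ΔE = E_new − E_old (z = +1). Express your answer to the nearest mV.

-28 mV

E_old = (56.0/1)·log₁₀(6.45/102) = -67.15 mV
E_new = (56.0/1)·log₁₀(2.08/102) = -94.67 mV
ΔE = -94.67 − (-67.15) = -27.52 mV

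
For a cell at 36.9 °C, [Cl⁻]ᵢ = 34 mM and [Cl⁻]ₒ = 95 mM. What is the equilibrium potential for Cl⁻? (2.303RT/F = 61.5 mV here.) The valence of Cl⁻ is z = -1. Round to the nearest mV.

-27 mV

E = (61.5/z) · log₁₀([Cl⁻]_out/[Cl⁻]_in) with z = -1.
For an anion, dividing by z = -1 reverses the sign.
= (61.5/-1) · log₁₀(95/34) = -61.50 · log₁₀(2.794)
= -61.50 · (0.4462) = -27.44 mV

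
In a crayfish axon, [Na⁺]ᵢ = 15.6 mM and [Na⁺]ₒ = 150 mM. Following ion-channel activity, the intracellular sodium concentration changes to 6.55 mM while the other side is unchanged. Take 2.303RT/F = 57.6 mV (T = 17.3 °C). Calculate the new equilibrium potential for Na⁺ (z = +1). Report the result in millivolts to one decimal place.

After the shift: [Na⁺]_out = 150, [Na⁺]_in = 6.55 mM.
E_new = (57.6/1)·log₁₀(150/6.55) = 57.60 · (1.3598) = 78.33 mV

78.3 mV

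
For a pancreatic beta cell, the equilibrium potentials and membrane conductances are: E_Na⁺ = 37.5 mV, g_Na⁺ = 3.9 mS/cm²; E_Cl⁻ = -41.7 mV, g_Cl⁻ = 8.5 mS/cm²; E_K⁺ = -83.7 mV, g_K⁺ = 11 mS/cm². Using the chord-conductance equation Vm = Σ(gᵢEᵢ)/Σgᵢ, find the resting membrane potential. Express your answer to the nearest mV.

-48 mV

Σ gᵢEᵢ = 3.9·(37.5) + 8.5·(-41.7) + 11·(-83.7) = -1128.90
Σ gᵢ = 3.9 + 8.5 + 11 = 23.4
Vm = -1128.90 / 23.4 = -48.24 mV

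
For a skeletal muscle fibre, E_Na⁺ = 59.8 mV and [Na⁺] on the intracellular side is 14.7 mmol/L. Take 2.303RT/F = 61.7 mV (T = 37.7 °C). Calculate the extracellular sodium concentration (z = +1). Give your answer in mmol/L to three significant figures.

Nernst: E = (61.7/1) · log₁₀([out]/[in]), so log₁₀([out]/[in]) = 59.8 × 1 / 61.7 = 0.9692.
[out]/[in] = 10^(0.9692) = 9.315.
[out] = 9.315 × 14.7 = 136.9 mmol/L.

137 mmol/L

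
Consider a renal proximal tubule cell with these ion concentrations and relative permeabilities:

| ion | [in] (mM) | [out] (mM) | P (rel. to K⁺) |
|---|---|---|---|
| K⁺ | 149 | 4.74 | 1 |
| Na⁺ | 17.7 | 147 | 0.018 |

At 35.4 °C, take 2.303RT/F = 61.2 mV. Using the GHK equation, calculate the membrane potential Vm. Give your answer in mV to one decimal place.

Vm = 61.2 · log₁₀[(Σ P·[cation]ₒ + Σ P·[anion]ᵢ) / (Σ P·[cation]ᵢ + Σ P·[anion]ₒ)]
Numerator = 1×4.74 + 0.018×147 = 7.386
Denominator = 1×149 + 0.018×17.7 = 149.3
Vm = 61.2 · log₁₀(0.049465) = 61.2 × (-1.3057) = -79.91 mV

-79.9 mV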